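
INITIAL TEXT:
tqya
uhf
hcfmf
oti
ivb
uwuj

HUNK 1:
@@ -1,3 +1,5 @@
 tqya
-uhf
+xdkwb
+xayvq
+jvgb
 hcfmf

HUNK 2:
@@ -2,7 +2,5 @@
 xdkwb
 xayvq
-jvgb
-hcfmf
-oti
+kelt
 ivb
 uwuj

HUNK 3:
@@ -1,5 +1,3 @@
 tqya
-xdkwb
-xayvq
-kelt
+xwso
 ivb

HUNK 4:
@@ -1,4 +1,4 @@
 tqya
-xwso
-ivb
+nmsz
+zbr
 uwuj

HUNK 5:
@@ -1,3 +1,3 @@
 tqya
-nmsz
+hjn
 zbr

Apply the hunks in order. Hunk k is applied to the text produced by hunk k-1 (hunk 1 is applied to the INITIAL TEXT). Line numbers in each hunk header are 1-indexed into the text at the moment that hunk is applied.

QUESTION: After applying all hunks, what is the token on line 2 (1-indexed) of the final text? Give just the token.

Answer: hjn

Derivation:
Hunk 1: at line 1 remove [uhf] add [xdkwb,xayvq,jvgb] -> 8 lines: tqya xdkwb xayvq jvgb hcfmf oti ivb uwuj
Hunk 2: at line 2 remove [jvgb,hcfmf,oti] add [kelt] -> 6 lines: tqya xdkwb xayvq kelt ivb uwuj
Hunk 3: at line 1 remove [xdkwb,xayvq,kelt] add [xwso] -> 4 lines: tqya xwso ivb uwuj
Hunk 4: at line 1 remove [xwso,ivb] add [nmsz,zbr] -> 4 lines: tqya nmsz zbr uwuj
Hunk 5: at line 1 remove [nmsz] add [hjn] -> 4 lines: tqya hjn zbr uwuj
Final line 2: hjn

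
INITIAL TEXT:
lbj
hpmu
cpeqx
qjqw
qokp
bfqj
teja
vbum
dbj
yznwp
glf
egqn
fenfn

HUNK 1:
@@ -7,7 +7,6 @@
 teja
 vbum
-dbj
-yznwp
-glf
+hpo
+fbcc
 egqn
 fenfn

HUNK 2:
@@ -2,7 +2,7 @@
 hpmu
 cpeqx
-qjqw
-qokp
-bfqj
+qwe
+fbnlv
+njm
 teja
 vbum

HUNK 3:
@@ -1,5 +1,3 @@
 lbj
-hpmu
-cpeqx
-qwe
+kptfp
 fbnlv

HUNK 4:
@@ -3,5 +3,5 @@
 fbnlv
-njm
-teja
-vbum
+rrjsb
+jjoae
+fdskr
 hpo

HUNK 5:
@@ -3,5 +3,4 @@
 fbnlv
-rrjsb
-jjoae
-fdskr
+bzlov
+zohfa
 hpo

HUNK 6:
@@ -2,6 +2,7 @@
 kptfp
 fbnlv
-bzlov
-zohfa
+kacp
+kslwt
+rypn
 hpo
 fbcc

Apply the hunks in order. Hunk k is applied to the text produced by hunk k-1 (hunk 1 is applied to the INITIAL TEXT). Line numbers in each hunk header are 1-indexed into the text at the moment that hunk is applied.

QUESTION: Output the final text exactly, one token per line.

Answer: lbj
kptfp
fbnlv
kacp
kslwt
rypn
hpo
fbcc
egqn
fenfn

Derivation:
Hunk 1: at line 7 remove [dbj,yznwp,glf] add [hpo,fbcc] -> 12 lines: lbj hpmu cpeqx qjqw qokp bfqj teja vbum hpo fbcc egqn fenfn
Hunk 2: at line 2 remove [qjqw,qokp,bfqj] add [qwe,fbnlv,njm] -> 12 lines: lbj hpmu cpeqx qwe fbnlv njm teja vbum hpo fbcc egqn fenfn
Hunk 3: at line 1 remove [hpmu,cpeqx,qwe] add [kptfp] -> 10 lines: lbj kptfp fbnlv njm teja vbum hpo fbcc egqn fenfn
Hunk 4: at line 3 remove [njm,teja,vbum] add [rrjsb,jjoae,fdskr] -> 10 lines: lbj kptfp fbnlv rrjsb jjoae fdskr hpo fbcc egqn fenfn
Hunk 5: at line 3 remove [rrjsb,jjoae,fdskr] add [bzlov,zohfa] -> 9 lines: lbj kptfp fbnlv bzlov zohfa hpo fbcc egqn fenfn
Hunk 6: at line 2 remove [bzlov,zohfa] add [kacp,kslwt,rypn] -> 10 lines: lbj kptfp fbnlv kacp kslwt rypn hpo fbcc egqn fenfn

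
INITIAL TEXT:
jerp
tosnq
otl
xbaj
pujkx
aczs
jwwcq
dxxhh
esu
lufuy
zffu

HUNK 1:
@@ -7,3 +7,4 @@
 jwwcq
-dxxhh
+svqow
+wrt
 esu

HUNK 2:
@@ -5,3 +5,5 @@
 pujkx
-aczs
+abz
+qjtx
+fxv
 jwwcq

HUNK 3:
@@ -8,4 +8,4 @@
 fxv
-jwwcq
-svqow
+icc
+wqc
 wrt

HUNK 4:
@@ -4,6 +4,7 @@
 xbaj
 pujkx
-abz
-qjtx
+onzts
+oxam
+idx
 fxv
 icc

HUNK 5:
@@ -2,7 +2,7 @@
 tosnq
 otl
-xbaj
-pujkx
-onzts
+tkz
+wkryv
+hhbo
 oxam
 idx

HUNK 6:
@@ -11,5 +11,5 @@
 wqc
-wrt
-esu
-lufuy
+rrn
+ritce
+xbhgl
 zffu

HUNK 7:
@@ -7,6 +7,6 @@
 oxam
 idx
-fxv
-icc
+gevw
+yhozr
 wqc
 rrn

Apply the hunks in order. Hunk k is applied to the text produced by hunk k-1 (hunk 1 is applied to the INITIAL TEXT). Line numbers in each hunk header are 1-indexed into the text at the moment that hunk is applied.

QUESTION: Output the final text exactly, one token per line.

Answer: jerp
tosnq
otl
tkz
wkryv
hhbo
oxam
idx
gevw
yhozr
wqc
rrn
ritce
xbhgl
zffu

Derivation:
Hunk 1: at line 7 remove [dxxhh] add [svqow,wrt] -> 12 lines: jerp tosnq otl xbaj pujkx aczs jwwcq svqow wrt esu lufuy zffu
Hunk 2: at line 5 remove [aczs] add [abz,qjtx,fxv] -> 14 lines: jerp tosnq otl xbaj pujkx abz qjtx fxv jwwcq svqow wrt esu lufuy zffu
Hunk 3: at line 8 remove [jwwcq,svqow] add [icc,wqc] -> 14 lines: jerp tosnq otl xbaj pujkx abz qjtx fxv icc wqc wrt esu lufuy zffu
Hunk 4: at line 4 remove [abz,qjtx] add [onzts,oxam,idx] -> 15 lines: jerp tosnq otl xbaj pujkx onzts oxam idx fxv icc wqc wrt esu lufuy zffu
Hunk 5: at line 2 remove [xbaj,pujkx,onzts] add [tkz,wkryv,hhbo] -> 15 lines: jerp tosnq otl tkz wkryv hhbo oxam idx fxv icc wqc wrt esu lufuy zffu
Hunk 6: at line 11 remove [wrt,esu,lufuy] add [rrn,ritce,xbhgl] -> 15 lines: jerp tosnq otl tkz wkryv hhbo oxam idx fxv icc wqc rrn ritce xbhgl zffu
Hunk 7: at line 7 remove [fxv,icc] add [gevw,yhozr] -> 15 lines: jerp tosnq otl tkz wkryv hhbo oxam idx gevw yhozr wqc rrn ritce xbhgl zffu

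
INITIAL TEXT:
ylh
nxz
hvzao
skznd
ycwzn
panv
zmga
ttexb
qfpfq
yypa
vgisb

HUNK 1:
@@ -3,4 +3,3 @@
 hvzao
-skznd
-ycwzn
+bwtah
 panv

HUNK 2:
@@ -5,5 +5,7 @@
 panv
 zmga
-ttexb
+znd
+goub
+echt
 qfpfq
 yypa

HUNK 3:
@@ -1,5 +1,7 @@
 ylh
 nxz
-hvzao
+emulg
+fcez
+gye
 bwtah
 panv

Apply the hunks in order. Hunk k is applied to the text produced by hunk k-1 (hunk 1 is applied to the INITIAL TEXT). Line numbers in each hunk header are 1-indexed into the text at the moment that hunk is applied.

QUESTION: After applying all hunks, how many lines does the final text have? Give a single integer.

Hunk 1: at line 3 remove [skznd,ycwzn] add [bwtah] -> 10 lines: ylh nxz hvzao bwtah panv zmga ttexb qfpfq yypa vgisb
Hunk 2: at line 5 remove [ttexb] add [znd,goub,echt] -> 12 lines: ylh nxz hvzao bwtah panv zmga znd goub echt qfpfq yypa vgisb
Hunk 3: at line 1 remove [hvzao] add [emulg,fcez,gye] -> 14 lines: ylh nxz emulg fcez gye bwtah panv zmga znd goub echt qfpfq yypa vgisb
Final line count: 14

Answer: 14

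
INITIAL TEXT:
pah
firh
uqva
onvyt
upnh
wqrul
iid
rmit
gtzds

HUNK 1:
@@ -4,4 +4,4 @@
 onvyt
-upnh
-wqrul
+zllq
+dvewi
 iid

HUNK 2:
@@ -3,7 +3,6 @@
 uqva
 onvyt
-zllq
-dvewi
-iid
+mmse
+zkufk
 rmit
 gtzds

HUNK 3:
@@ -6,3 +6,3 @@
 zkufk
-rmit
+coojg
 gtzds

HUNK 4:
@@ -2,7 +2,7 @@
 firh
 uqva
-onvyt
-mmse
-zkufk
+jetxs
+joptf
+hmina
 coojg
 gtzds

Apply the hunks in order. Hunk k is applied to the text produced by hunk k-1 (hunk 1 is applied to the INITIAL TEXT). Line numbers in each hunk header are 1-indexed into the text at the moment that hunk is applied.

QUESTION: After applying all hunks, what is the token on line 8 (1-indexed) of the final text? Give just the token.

Answer: gtzds

Derivation:
Hunk 1: at line 4 remove [upnh,wqrul] add [zllq,dvewi] -> 9 lines: pah firh uqva onvyt zllq dvewi iid rmit gtzds
Hunk 2: at line 3 remove [zllq,dvewi,iid] add [mmse,zkufk] -> 8 lines: pah firh uqva onvyt mmse zkufk rmit gtzds
Hunk 3: at line 6 remove [rmit] add [coojg] -> 8 lines: pah firh uqva onvyt mmse zkufk coojg gtzds
Hunk 4: at line 2 remove [onvyt,mmse,zkufk] add [jetxs,joptf,hmina] -> 8 lines: pah firh uqva jetxs joptf hmina coojg gtzds
Final line 8: gtzds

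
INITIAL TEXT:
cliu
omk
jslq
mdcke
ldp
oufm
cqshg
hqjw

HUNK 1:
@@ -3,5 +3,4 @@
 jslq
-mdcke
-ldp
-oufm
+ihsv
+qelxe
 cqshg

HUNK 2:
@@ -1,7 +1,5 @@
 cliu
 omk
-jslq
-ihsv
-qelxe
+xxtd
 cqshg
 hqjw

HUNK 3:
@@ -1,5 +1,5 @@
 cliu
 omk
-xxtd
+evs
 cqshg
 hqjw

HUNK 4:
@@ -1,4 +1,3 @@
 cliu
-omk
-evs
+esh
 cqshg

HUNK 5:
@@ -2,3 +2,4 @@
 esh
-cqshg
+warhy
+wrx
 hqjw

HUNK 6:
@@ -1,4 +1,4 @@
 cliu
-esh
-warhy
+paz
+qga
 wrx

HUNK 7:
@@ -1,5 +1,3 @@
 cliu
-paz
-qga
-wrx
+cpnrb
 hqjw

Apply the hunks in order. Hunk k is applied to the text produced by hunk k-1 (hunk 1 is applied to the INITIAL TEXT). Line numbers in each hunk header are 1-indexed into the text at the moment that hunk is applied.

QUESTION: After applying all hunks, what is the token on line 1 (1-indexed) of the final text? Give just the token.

Answer: cliu

Derivation:
Hunk 1: at line 3 remove [mdcke,ldp,oufm] add [ihsv,qelxe] -> 7 lines: cliu omk jslq ihsv qelxe cqshg hqjw
Hunk 2: at line 1 remove [jslq,ihsv,qelxe] add [xxtd] -> 5 lines: cliu omk xxtd cqshg hqjw
Hunk 3: at line 1 remove [xxtd] add [evs] -> 5 lines: cliu omk evs cqshg hqjw
Hunk 4: at line 1 remove [omk,evs] add [esh] -> 4 lines: cliu esh cqshg hqjw
Hunk 5: at line 2 remove [cqshg] add [warhy,wrx] -> 5 lines: cliu esh warhy wrx hqjw
Hunk 6: at line 1 remove [esh,warhy] add [paz,qga] -> 5 lines: cliu paz qga wrx hqjw
Hunk 7: at line 1 remove [paz,qga,wrx] add [cpnrb] -> 3 lines: cliu cpnrb hqjw
Final line 1: cliu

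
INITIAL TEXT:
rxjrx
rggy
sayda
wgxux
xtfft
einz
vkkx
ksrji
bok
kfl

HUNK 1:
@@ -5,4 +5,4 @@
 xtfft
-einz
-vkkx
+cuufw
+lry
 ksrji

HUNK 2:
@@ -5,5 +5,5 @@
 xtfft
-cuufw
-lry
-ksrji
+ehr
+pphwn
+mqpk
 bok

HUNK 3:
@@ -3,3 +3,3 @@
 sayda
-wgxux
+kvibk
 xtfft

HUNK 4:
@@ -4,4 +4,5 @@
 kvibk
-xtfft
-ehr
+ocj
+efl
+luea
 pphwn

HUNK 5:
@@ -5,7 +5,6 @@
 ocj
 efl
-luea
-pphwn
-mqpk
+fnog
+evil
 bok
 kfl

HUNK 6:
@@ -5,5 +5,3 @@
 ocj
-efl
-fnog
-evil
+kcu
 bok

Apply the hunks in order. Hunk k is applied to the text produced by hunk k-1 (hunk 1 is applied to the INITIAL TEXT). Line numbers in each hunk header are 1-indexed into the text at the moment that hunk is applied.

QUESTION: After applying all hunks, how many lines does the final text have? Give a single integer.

Hunk 1: at line 5 remove [einz,vkkx] add [cuufw,lry] -> 10 lines: rxjrx rggy sayda wgxux xtfft cuufw lry ksrji bok kfl
Hunk 2: at line 5 remove [cuufw,lry,ksrji] add [ehr,pphwn,mqpk] -> 10 lines: rxjrx rggy sayda wgxux xtfft ehr pphwn mqpk bok kfl
Hunk 3: at line 3 remove [wgxux] add [kvibk] -> 10 lines: rxjrx rggy sayda kvibk xtfft ehr pphwn mqpk bok kfl
Hunk 4: at line 4 remove [xtfft,ehr] add [ocj,efl,luea] -> 11 lines: rxjrx rggy sayda kvibk ocj efl luea pphwn mqpk bok kfl
Hunk 5: at line 5 remove [luea,pphwn,mqpk] add [fnog,evil] -> 10 lines: rxjrx rggy sayda kvibk ocj efl fnog evil bok kfl
Hunk 6: at line 5 remove [efl,fnog,evil] add [kcu] -> 8 lines: rxjrx rggy sayda kvibk ocj kcu bok kfl
Final line count: 8

Answer: 8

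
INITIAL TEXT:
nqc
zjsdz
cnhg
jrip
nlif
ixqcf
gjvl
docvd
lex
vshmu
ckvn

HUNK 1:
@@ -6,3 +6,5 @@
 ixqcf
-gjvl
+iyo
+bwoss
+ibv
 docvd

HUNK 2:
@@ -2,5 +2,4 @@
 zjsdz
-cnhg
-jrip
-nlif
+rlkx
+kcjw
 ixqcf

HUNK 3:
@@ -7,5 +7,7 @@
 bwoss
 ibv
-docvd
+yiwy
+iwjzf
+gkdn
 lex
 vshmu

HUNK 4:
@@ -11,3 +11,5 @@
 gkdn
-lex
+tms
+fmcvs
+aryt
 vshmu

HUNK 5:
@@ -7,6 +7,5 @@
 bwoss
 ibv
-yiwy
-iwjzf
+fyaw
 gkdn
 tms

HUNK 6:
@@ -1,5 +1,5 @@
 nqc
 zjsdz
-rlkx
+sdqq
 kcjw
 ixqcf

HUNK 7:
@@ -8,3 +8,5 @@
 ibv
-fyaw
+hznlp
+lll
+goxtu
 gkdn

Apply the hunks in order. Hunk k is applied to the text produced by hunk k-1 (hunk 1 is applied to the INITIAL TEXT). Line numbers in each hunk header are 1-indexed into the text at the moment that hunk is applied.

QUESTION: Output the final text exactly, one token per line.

Hunk 1: at line 6 remove [gjvl] add [iyo,bwoss,ibv] -> 13 lines: nqc zjsdz cnhg jrip nlif ixqcf iyo bwoss ibv docvd lex vshmu ckvn
Hunk 2: at line 2 remove [cnhg,jrip,nlif] add [rlkx,kcjw] -> 12 lines: nqc zjsdz rlkx kcjw ixqcf iyo bwoss ibv docvd lex vshmu ckvn
Hunk 3: at line 7 remove [docvd] add [yiwy,iwjzf,gkdn] -> 14 lines: nqc zjsdz rlkx kcjw ixqcf iyo bwoss ibv yiwy iwjzf gkdn lex vshmu ckvn
Hunk 4: at line 11 remove [lex] add [tms,fmcvs,aryt] -> 16 lines: nqc zjsdz rlkx kcjw ixqcf iyo bwoss ibv yiwy iwjzf gkdn tms fmcvs aryt vshmu ckvn
Hunk 5: at line 7 remove [yiwy,iwjzf] add [fyaw] -> 15 lines: nqc zjsdz rlkx kcjw ixqcf iyo bwoss ibv fyaw gkdn tms fmcvs aryt vshmu ckvn
Hunk 6: at line 1 remove [rlkx] add [sdqq] -> 15 lines: nqc zjsdz sdqq kcjw ixqcf iyo bwoss ibv fyaw gkdn tms fmcvs aryt vshmu ckvn
Hunk 7: at line 8 remove [fyaw] add [hznlp,lll,goxtu] -> 17 lines: nqc zjsdz sdqq kcjw ixqcf iyo bwoss ibv hznlp lll goxtu gkdn tms fmcvs aryt vshmu ckvn

Answer: nqc
zjsdz
sdqq
kcjw
ixqcf
iyo
bwoss
ibv
hznlp
lll
goxtu
gkdn
tms
fmcvs
aryt
vshmu
ckvn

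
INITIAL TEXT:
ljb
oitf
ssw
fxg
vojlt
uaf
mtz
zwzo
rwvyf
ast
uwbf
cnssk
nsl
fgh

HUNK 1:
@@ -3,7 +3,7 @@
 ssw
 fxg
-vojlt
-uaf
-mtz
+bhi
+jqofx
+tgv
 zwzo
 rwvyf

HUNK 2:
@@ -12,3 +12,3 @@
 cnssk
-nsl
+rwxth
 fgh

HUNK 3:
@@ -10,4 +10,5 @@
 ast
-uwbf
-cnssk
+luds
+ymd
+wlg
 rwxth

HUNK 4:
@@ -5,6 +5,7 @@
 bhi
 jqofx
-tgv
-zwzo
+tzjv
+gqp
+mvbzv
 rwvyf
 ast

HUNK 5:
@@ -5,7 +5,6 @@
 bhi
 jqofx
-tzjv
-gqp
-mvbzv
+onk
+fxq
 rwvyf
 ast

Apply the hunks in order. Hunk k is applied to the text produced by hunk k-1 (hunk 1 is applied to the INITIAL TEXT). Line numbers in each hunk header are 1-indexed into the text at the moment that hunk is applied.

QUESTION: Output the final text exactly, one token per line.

Hunk 1: at line 3 remove [vojlt,uaf,mtz] add [bhi,jqofx,tgv] -> 14 lines: ljb oitf ssw fxg bhi jqofx tgv zwzo rwvyf ast uwbf cnssk nsl fgh
Hunk 2: at line 12 remove [nsl] add [rwxth] -> 14 lines: ljb oitf ssw fxg bhi jqofx tgv zwzo rwvyf ast uwbf cnssk rwxth fgh
Hunk 3: at line 10 remove [uwbf,cnssk] add [luds,ymd,wlg] -> 15 lines: ljb oitf ssw fxg bhi jqofx tgv zwzo rwvyf ast luds ymd wlg rwxth fgh
Hunk 4: at line 5 remove [tgv,zwzo] add [tzjv,gqp,mvbzv] -> 16 lines: ljb oitf ssw fxg bhi jqofx tzjv gqp mvbzv rwvyf ast luds ymd wlg rwxth fgh
Hunk 5: at line 5 remove [tzjv,gqp,mvbzv] add [onk,fxq] -> 15 lines: ljb oitf ssw fxg bhi jqofx onk fxq rwvyf ast luds ymd wlg rwxth fgh

Answer: ljb
oitf
ssw
fxg
bhi
jqofx
onk
fxq
rwvyf
ast
luds
ymd
wlg
rwxth
fgh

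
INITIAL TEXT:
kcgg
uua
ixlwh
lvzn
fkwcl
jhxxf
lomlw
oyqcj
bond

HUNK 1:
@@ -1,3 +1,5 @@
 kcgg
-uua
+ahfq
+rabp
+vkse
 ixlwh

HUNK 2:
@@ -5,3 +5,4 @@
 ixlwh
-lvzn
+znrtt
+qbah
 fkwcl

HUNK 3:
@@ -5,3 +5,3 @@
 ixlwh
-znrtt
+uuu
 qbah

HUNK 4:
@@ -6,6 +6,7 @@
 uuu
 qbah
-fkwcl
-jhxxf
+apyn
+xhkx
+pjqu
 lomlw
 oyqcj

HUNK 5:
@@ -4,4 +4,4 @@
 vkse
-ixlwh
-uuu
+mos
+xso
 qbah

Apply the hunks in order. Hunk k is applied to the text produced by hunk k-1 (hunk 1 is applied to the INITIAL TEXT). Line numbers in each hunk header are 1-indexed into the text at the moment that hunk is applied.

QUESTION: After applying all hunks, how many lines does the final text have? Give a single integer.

Hunk 1: at line 1 remove [uua] add [ahfq,rabp,vkse] -> 11 lines: kcgg ahfq rabp vkse ixlwh lvzn fkwcl jhxxf lomlw oyqcj bond
Hunk 2: at line 5 remove [lvzn] add [znrtt,qbah] -> 12 lines: kcgg ahfq rabp vkse ixlwh znrtt qbah fkwcl jhxxf lomlw oyqcj bond
Hunk 3: at line 5 remove [znrtt] add [uuu] -> 12 lines: kcgg ahfq rabp vkse ixlwh uuu qbah fkwcl jhxxf lomlw oyqcj bond
Hunk 4: at line 6 remove [fkwcl,jhxxf] add [apyn,xhkx,pjqu] -> 13 lines: kcgg ahfq rabp vkse ixlwh uuu qbah apyn xhkx pjqu lomlw oyqcj bond
Hunk 5: at line 4 remove [ixlwh,uuu] add [mos,xso] -> 13 lines: kcgg ahfq rabp vkse mos xso qbah apyn xhkx pjqu lomlw oyqcj bond
Final line count: 13

Answer: 13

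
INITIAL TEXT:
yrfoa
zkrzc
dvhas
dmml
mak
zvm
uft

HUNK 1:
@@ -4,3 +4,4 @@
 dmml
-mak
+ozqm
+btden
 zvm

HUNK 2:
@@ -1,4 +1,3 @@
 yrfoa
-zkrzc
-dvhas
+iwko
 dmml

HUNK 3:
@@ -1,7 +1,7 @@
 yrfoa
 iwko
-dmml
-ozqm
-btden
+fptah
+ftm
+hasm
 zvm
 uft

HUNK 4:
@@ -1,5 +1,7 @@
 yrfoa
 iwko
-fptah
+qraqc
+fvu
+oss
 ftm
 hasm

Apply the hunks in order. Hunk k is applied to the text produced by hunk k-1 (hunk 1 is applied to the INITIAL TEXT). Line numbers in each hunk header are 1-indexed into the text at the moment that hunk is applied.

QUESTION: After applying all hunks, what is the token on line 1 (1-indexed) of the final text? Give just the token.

Answer: yrfoa

Derivation:
Hunk 1: at line 4 remove [mak] add [ozqm,btden] -> 8 lines: yrfoa zkrzc dvhas dmml ozqm btden zvm uft
Hunk 2: at line 1 remove [zkrzc,dvhas] add [iwko] -> 7 lines: yrfoa iwko dmml ozqm btden zvm uft
Hunk 3: at line 1 remove [dmml,ozqm,btden] add [fptah,ftm,hasm] -> 7 lines: yrfoa iwko fptah ftm hasm zvm uft
Hunk 4: at line 1 remove [fptah] add [qraqc,fvu,oss] -> 9 lines: yrfoa iwko qraqc fvu oss ftm hasm zvm uft
Final line 1: yrfoa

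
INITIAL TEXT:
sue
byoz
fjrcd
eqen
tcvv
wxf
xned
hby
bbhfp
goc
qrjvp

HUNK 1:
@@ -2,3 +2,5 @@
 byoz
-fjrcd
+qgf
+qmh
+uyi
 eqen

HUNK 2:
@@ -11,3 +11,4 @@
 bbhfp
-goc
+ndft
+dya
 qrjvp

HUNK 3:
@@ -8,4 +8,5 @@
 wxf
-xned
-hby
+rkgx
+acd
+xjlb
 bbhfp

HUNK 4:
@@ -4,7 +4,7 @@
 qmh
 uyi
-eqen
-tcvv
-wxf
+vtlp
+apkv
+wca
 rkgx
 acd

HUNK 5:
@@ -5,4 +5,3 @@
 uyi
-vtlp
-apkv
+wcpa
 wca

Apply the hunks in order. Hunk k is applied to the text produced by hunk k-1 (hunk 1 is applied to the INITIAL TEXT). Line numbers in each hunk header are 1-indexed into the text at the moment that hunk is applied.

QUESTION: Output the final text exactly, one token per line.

Answer: sue
byoz
qgf
qmh
uyi
wcpa
wca
rkgx
acd
xjlb
bbhfp
ndft
dya
qrjvp

Derivation:
Hunk 1: at line 2 remove [fjrcd] add [qgf,qmh,uyi] -> 13 lines: sue byoz qgf qmh uyi eqen tcvv wxf xned hby bbhfp goc qrjvp
Hunk 2: at line 11 remove [goc] add [ndft,dya] -> 14 lines: sue byoz qgf qmh uyi eqen tcvv wxf xned hby bbhfp ndft dya qrjvp
Hunk 3: at line 8 remove [xned,hby] add [rkgx,acd,xjlb] -> 15 lines: sue byoz qgf qmh uyi eqen tcvv wxf rkgx acd xjlb bbhfp ndft dya qrjvp
Hunk 4: at line 4 remove [eqen,tcvv,wxf] add [vtlp,apkv,wca] -> 15 lines: sue byoz qgf qmh uyi vtlp apkv wca rkgx acd xjlb bbhfp ndft dya qrjvp
Hunk 5: at line 5 remove [vtlp,apkv] add [wcpa] -> 14 lines: sue byoz qgf qmh uyi wcpa wca rkgx acd xjlb bbhfp ndft dya qrjvp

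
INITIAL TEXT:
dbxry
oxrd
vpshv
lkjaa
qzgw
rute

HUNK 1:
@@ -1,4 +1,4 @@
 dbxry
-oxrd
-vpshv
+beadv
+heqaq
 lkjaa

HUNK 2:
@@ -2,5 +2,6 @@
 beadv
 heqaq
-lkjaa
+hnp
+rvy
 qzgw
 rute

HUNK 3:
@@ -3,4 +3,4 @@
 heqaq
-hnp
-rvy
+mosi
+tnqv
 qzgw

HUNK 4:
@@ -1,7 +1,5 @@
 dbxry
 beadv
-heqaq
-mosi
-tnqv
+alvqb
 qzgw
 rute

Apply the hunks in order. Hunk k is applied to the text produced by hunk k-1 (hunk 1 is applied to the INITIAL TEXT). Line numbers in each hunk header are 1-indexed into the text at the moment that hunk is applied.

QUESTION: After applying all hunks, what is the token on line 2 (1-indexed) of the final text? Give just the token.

Answer: beadv

Derivation:
Hunk 1: at line 1 remove [oxrd,vpshv] add [beadv,heqaq] -> 6 lines: dbxry beadv heqaq lkjaa qzgw rute
Hunk 2: at line 2 remove [lkjaa] add [hnp,rvy] -> 7 lines: dbxry beadv heqaq hnp rvy qzgw rute
Hunk 3: at line 3 remove [hnp,rvy] add [mosi,tnqv] -> 7 lines: dbxry beadv heqaq mosi tnqv qzgw rute
Hunk 4: at line 1 remove [heqaq,mosi,tnqv] add [alvqb] -> 5 lines: dbxry beadv alvqb qzgw rute
Final line 2: beadv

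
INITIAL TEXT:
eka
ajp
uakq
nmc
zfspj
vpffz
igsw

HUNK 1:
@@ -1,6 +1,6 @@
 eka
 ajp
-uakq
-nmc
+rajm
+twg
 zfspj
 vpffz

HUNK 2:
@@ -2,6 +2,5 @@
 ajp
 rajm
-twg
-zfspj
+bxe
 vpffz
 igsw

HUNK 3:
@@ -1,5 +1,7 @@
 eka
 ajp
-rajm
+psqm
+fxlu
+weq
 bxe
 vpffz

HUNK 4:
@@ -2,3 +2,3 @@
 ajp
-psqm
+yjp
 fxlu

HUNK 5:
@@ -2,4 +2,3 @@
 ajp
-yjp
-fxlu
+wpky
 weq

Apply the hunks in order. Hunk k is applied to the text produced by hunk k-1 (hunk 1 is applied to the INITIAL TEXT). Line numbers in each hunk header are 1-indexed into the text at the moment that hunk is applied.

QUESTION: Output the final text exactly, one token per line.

Answer: eka
ajp
wpky
weq
bxe
vpffz
igsw

Derivation:
Hunk 1: at line 1 remove [uakq,nmc] add [rajm,twg] -> 7 lines: eka ajp rajm twg zfspj vpffz igsw
Hunk 2: at line 2 remove [twg,zfspj] add [bxe] -> 6 lines: eka ajp rajm bxe vpffz igsw
Hunk 3: at line 1 remove [rajm] add [psqm,fxlu,weq] -> 8 lines: eka ajp psqm fxlu weq bxe vpffz igsw
Hunk 4: at line 2 remove [psqm] add [yjp] -> 8 lines: eka ajp yjp fxlu weq bxe vpffz igsw
Hunk 5: at line 2 remove [yjp,fxlu] add [wpky] -> 7 lines: eka ajp wpky weq bxe vpffz igsw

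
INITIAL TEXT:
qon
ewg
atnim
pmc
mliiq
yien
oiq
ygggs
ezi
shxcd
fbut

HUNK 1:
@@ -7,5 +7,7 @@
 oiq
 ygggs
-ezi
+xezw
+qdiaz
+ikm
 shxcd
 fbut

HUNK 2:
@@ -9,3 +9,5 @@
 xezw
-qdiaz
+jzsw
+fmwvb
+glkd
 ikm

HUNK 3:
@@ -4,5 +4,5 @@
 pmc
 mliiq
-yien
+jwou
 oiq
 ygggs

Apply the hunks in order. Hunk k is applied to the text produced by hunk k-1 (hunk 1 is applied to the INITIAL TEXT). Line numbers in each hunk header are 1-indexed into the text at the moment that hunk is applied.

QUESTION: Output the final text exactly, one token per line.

Answer: qon
ewg
atnim
pmc
mliiq
jwou
oiq
ygggs
xezw
jzsw
fmwvb
glkd
ikm
shxcd
fbut

Derivation:
Hunk 1: at line 7 remove [ezi] add [xezw,qdiaz,ikm] -> 13 lines: qon ewg atnim pmc mliiq yien oiq ygggs xezw qdiaz ikm shxcd fbut
Hunk 2: at line 9 remove [qdiaz] add [jzsw,fmwvb,glkd] -> 15 lines: qon ewg atnim pmc mliiq yien oiq ygggs xezw jzsw fmwvb glkd ikm shxcd fbut
Hunk 3: at line 4 remove [yien] add [jwou] -> 15 lines: qon ewg atnim pmc mliiq jwou oiq ygggs xezw jzsw fmwvb glkd ikm shxcd fbut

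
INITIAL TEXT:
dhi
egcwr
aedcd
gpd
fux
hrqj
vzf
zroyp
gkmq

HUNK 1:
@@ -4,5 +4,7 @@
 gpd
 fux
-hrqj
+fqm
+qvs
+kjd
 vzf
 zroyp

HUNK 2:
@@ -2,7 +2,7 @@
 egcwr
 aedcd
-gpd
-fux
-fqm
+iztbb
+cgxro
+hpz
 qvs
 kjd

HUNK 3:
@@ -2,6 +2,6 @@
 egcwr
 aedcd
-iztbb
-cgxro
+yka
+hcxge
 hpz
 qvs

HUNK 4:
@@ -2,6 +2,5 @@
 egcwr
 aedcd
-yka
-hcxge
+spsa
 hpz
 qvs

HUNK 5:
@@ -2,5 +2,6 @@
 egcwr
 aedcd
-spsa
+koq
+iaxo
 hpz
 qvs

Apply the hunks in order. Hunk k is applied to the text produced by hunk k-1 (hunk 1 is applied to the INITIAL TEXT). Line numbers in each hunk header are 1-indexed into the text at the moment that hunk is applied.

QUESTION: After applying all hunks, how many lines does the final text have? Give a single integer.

Answer: 11

Derivation:
Hunk 1: at line 4 remove [hrqj] add [fqm,qvs,kjd] -> 11 lines: dhi egcwr aedcd gpd fux fqm qvs kjd vzf zroyp gkmq
Hunk 2: at line 2 remove [gpd,fux,fqm] add [iztbb,cgxro,hpz] -> 11 lines: dhi egcwr aedcd iztbb cgxro hpz qvs kjd vzf zroyp gkmq
Hunk 3: at line 2 remove [iztbb,cgxro] add [yka,hcxge] -> 11 lines: dhi egcwr aedcd yka hcxge hpz qvs kjd vzf zroyp gkmq
Hunk 4: at line 2 remove [yka,hcxge] add [spsa] -> 10 lines: dhi egcwr aedcd spsa hpz qvs kjd vzf zroyp gkmq
Hunk 5: at line 2 remove [spsa] add [koq,iaxo] -> 11 lines: dhi egcwr aedcd koq iaxo hpz qvs kjd vzf zroyp gkmq
Final line count: 11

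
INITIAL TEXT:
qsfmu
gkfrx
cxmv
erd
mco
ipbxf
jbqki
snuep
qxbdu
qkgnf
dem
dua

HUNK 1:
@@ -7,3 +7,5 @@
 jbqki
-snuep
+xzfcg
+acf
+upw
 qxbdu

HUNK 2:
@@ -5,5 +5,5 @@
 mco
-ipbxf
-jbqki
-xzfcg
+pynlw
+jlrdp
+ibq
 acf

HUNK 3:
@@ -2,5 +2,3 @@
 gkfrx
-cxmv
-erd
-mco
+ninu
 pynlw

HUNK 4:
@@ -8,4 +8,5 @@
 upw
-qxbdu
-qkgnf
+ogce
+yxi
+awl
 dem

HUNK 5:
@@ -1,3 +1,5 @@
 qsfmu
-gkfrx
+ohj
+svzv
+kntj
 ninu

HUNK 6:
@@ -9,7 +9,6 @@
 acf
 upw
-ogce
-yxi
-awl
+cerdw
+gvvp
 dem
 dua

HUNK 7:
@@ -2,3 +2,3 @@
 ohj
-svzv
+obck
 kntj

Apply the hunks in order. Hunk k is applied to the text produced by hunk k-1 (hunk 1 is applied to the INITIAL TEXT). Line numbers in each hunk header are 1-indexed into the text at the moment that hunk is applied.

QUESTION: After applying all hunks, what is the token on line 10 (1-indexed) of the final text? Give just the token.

Answer: upw

Derivation:
Hunk 1: at line 7 remove [snuep] add [xzfcg,acf,upw] -> 14 lines: qsfmu gkfrx cxmv erd mco ipbxf jbqki xzfcg acf upw qxbdu qkgnf dem dua
Hunk 2: at line 5 remove [ipbxf,jbqki,xzfcg] add [pynlw,jlrdp,ibq] -> 14 lines: qsfmu gkfrx cxmv erd mco pynlw jlrdp ibq acf upw qxbdu qkgnf dem dua
Hunk 3: at line 2 remove [cxmv,erd,mco] add [ninu] -> 12 lines: qsfmu gkfrx ninu pynlw jlrdp ibq acf upw qxbdu qkgnf dem dua
Hunk 4: at line 8 remove [qxbdu,qkgnf] add [ogce,yxi,awl] -> 13 lines: qsfmu gkfrx ninu pynlw jlrdp ibq acf upw ogce yxi awl dem dua
Hunk 5: at line 1 remove [gkfrx] add [ohj,svzv,kntj] -> 15 lines: qsfmu ohj svzv kntj ninu pynlw jlrdp ibq acf upw ogce yxi awl dem dua
Hunk 6: at line 9 remove [ogce,yxi,awl] add [cerdw,gvvp] -> 14 lines: qsfmu ohj svzv kntj ninu pynlw jlrdp ibq acf upw cerdw gvvp dem dua
Hunk 7: at line 2 remove [svzv] add [obck] -> 14 lines: qsfmu ohj obck kntj ninu pynlw jlrdp ibq acf upw cerdw gvvp dem dua
Final line 10: upw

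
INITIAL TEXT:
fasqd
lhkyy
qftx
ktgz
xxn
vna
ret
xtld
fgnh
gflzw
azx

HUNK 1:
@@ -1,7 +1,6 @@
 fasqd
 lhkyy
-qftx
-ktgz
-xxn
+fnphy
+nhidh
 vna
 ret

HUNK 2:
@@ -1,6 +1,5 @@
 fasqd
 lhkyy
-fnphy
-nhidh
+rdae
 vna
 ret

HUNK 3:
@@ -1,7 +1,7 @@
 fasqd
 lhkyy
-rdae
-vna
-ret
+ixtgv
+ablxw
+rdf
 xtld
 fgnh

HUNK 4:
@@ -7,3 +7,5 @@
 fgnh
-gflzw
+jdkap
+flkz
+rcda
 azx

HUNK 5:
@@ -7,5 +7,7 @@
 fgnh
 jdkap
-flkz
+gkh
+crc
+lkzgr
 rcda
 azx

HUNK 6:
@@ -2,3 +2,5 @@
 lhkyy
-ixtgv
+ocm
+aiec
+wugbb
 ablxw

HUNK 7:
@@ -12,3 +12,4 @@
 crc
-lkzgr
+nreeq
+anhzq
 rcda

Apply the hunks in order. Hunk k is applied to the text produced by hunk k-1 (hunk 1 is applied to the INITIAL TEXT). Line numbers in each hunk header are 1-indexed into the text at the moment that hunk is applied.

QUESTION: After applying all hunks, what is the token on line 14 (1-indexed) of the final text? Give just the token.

Answer: anhzq

Derivation:
Hunk 1: at line 1 remove [qftx,ktgz,xxn] add [fnphy,nhidh] -> 10 lines: fasqd lhkyy fnphy nhidh vna ret xtld fgnh gflzw azx
Hunk 2: at line 1 remove [fnphy,nhidh] add [rdae] -> 9 lines: fasqd lhkyy rdae vna ret xtld fgnh gflzw azx
Hunk 3: at line 1 remove [rdae,vna,ret] add [ixtgv,ablxw,rdf] -> 9 lines: fasqd lhkyy ixtgv ablxw rdf xtld fgnh gflzw azx
Hunk 4: at line 7 remove [gflzw] add [jdkap,flkz,rcda] -> 11 lines: fasqd lhkyy ixtgv ablxw rdf xtld fgnh jdkap flkz rcda azx
Hunk 5: at line 7 remove [flkz] add [gkh,crc,lkzgr] -> 13 lines: fasqd lhkyy ixtgv ablxw rdf xtld fgnh jdkap gkh crc lkzgr rcda azx
Hunk 6: at line 2 remove [ixtgv] add [ocm,aiec,wugbb] -> 15 lines: fasqd lhkyy ocm aiec wugbb ablxw rdf xtld fgnh jdkap gkh crc lkzgr rcda azx
Hunk 7: at line 12 remove [lkzgr] add [nreeq,anhzq] -> 16 lines: fasqd lhkyy ocm aiec wugbb ablxw rdf xtld fgnh jdkap gkh crc nreeq anhzq rcda azx
Final line 14: anhzq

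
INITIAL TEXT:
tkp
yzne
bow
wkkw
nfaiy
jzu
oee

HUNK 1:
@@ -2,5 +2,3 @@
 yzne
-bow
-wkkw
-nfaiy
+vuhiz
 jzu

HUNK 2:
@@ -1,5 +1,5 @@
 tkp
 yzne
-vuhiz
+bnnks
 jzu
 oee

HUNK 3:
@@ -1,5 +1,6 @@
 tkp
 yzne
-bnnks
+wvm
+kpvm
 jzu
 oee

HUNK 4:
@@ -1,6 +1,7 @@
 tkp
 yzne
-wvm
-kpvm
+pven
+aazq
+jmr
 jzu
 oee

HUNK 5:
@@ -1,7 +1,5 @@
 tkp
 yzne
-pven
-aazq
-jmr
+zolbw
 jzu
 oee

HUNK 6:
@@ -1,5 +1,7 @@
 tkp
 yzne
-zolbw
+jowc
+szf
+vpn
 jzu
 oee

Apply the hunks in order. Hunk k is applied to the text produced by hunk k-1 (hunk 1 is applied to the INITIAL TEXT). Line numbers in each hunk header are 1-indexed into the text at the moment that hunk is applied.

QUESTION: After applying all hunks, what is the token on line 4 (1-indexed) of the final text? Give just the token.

Hunk 1: at line 2 remove [bow,wkkw,nfaiy] add [vuhiz] -> 5 lines: tkp yzne vuhiz jzu oee
Hunk 2: at line 1 remove [vuhiz] add [bnnks] -> 5 lines: tkp yzne bnnks jzu oee
Hunk 3: at line 1 remove [bnnks] add [wvm,kpvm] -> 6 lines: tkp yzne wvm kpvm jzu oee
Hunk 4: at line 1 remove [wvm,kpvm] add [pven,aazq,jmr] -> 7 lines: tkp yzne pven aazq jmr jzu oee
Hunk 5: at line 1 remove [pven,aazq,jmr] add [zolbw] -> 5 lines: tkp yzne zolbw jzu oee
Hunk 6: at line 1 remove [zolbw] add [jowc,szf,vpn] -> 7 lines: tkp yzne jowc szf vpn jzu oee
Final line 4: szf

Answer: szf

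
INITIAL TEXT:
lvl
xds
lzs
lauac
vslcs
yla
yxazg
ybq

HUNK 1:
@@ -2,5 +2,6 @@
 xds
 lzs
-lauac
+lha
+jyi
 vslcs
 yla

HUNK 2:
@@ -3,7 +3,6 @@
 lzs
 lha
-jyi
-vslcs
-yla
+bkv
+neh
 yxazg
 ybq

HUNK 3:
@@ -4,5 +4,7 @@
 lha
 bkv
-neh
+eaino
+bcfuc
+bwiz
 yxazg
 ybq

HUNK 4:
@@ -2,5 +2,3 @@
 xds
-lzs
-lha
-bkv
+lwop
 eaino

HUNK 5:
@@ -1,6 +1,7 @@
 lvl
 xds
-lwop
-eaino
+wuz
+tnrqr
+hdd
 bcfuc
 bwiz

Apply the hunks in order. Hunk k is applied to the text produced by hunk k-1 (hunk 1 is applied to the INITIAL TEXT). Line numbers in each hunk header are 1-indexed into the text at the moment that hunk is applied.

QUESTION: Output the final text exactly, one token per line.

Answer: lvl
xds
wuz
tnrqr
hdd
bcfuc
bwiz
yxazg
ybq

Derivation:
Hunk 1: at line 2 remove [lauac] add [lha,jyi] -> 9 lines: lvl xds lzs lha jyi vslcs yla yxazg ybq
Hunk 2: at line 3 remove [jyi,vslcs,yla] add [bkv,neh] -> 8 lines: lvl xds lzs lha bkv neh yxazg ybq
Hunk 3: at line 4 remove [neh] add [eaino,bcfuc,bwiz] -> 10 lines: lvl xds lzs lha bkv eaino bcfuc bwiz yxazg ybq
Hunk 4: at line 2 remove [lzs,lha,bkv] add [lwop] -> 8 lines: lvl xds lwop eaino bcfuc bwiz yxazg ybq
Hunk 5: at line 1 remove [lwop,eaino] add [wuz,tnrqr,hdd] -> 9 lines: lvl xds wuz tnrqr hdd bcfuc bwiz yxazg ybq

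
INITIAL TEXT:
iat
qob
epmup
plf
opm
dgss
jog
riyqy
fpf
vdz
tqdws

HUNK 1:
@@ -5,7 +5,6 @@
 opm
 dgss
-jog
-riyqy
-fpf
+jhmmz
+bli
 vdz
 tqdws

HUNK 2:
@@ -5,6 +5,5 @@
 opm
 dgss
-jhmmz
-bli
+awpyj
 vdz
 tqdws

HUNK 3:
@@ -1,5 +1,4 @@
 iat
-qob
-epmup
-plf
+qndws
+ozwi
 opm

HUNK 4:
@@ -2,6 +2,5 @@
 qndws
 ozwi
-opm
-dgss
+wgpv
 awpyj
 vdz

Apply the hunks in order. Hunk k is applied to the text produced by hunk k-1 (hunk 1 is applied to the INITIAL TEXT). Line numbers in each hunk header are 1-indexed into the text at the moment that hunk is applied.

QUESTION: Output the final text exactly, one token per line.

Answer: iat
qndws
ozwi
wgpv
awpyj
vdz
tqdws

Derivation:
Hunk 1: at line 5 remove [jog,riyqy,fpf] add [jhmmz,bli] -> 10 lines: iat qob epmup plf opm dgss jhmmz bli vdz tqdws
Hunk 2: at line 5 remove [jhmmz,bli] add [awpyj] -> 9 lines: iat qob epmup plf opm dgss awpyj vdz tqdws
Hunk 3: at line 1 remove [qob,epmup,plf] add [qndws,ozwi] -> 8 lines: iat qndws ozwi opm dgss awpyj vdz tqdws
Hunk 4: at line 2 remove [opm,dgss] add [wgpv] -> 7 lines: iat qndws ozwi wgpv awpyj vdz tqdws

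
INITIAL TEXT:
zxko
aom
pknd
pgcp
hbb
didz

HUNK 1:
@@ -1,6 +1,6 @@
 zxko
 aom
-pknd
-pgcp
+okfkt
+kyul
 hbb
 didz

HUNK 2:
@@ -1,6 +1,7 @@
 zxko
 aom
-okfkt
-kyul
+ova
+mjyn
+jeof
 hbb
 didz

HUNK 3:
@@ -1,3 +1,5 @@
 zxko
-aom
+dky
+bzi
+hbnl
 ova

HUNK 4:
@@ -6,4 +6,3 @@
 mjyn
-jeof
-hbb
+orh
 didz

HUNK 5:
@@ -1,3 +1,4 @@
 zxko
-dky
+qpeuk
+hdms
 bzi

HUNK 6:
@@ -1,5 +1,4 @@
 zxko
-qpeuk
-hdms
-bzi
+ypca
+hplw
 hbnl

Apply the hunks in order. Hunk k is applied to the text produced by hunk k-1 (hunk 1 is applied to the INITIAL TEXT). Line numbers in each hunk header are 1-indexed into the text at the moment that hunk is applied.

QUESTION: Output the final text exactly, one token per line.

Hunk 1: at line 1 remove [pknd,pgcp] add [okfkt,kyul] -> 6 lines: zxko aom okfkt kyul hbb didz
Hunk 2: at line 1 remove [okfkt,kyul] add [ova,mjyn,jeof] -> 7 lines: zxko aom ova mjyn jeof hbb didz
Hunk 3: at line 1 remove [aom] add [dky,bzi,hbnl] -> 9 lines: zxko dky bzi hbnl ova mjyn jeof hbb didz
Hunk 4: at line 6 remove [jeof,hbb] add [orh] -> 8 lines: zxko dky bzi hbnl ova mjyn orh didz
Hunk 5: at line 1 remove [dky] add [qpeuk,hdms] -> 9 lines: zxko qpeuk hdms bzi hbnl ova mjyn orh didz
Hunk 6: at line 1 remove [qpeuk,hdms,bzi] add [ypca,hplw] -> 8 lines: zxko ypca hplw hbnl ova mjyn orh didz

Answer: zxko
ypca
hplw
hbnl
ova
mjyn
orh
didz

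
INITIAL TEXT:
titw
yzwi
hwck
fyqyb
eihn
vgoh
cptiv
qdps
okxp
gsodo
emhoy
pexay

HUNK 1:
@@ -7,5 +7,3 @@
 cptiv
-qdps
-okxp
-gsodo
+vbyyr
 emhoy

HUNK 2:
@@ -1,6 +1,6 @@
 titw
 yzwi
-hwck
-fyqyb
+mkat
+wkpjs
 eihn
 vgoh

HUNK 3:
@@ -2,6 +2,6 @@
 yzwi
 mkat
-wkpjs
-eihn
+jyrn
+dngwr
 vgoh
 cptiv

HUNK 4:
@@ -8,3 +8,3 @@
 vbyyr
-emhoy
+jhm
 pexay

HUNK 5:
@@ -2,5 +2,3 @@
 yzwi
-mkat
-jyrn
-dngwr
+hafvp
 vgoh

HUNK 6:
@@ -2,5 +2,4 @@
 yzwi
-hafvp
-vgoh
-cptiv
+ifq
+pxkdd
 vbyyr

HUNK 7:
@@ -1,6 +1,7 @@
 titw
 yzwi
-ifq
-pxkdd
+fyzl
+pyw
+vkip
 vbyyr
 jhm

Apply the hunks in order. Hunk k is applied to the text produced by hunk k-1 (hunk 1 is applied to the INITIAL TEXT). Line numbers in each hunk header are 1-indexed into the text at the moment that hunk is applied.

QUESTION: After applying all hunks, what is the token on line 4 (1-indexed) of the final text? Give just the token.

Answer: pyw

Derivation:
Hunk 1: at line 7 remove [qdps,okxp,gsodo] add [vbyyr] -> 10 lines: titw yzwi hwck fyqyb eihn vgoh cptiv vbyyr emhoy pexay
Hunk 2: at line 1 remove [hwck,fyqyb] add [mkat,wkpjs] -> 10 lines: titw yzwi mkat wkpjs eihn vgoh cptiv vbyyr emhoy pexay
Hunk 3: at line 2 remove [wkpjs,eihn] add [jyrn,dngwr] -> 10 lines: titw yzwi mkat jyrn dngwr vgoh cptiv vbyyr emhoy pexay
Hunk 4: at line 8 remove [emhoy] add [jhm] -> 10 lines: titw yzwi mkat jyrn dngwr vgoh cptiv vbyyr jhm pexay
Hunk 5: at line 2 remove [mkat,jyrn,dngwr] add [hafvp] -> 8 lines: titw yzwi hafvp vgoh cptiv vbyyr jhm pexay
Hunk 6: at line 2 remove [hafvp,vgoh,cptiv] add [ifq,pxkdd] -> 7 lines: titw yzwi ifq pxkdd vbyyr jhm pexay
Hunk 7: at line 1 remove [ifq,pxkdd] add [fyzl,pyw,vkip] -> 8 lines: titw yzwi fyzl pyw vkip vbyyr jhm pexay
Final line 4: pyw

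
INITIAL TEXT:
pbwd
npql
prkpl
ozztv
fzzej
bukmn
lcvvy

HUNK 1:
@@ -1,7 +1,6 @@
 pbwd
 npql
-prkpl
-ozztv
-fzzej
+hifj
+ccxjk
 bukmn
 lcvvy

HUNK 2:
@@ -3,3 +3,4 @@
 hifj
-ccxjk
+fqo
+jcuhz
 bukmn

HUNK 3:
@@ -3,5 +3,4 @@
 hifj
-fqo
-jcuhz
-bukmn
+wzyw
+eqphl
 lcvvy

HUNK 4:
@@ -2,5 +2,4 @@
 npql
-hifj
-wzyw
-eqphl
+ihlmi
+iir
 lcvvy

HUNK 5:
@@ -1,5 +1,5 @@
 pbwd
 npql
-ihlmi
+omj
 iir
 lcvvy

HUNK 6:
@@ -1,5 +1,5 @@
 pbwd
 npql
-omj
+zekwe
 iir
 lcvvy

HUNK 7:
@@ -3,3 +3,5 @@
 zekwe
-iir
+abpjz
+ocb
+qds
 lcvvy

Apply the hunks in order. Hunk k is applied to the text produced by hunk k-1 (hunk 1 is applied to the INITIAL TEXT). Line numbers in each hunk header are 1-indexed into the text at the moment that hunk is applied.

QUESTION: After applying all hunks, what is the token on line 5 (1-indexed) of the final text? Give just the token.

Answer: ocb

Derivation:
Hunk 1: at line 1 remove [prkpl,ozztv,fzzej] add [hifj,ccxjk] -> 6 lines: pbwd npql hifj ccxjk bukmn lcvvy
Hunk 2: at line 3 remove [ccxjk] add [fqo,jcuhz] -> 7 lines: pbwd npql hifj fqo jcuhz bukmn lcvvy
Hunk 3: at line 3 remove [fqo,jcuhz,bukmn] add [wzyw,eqphl] -> 6 lines: pbwd npql hifj wzyw eqphl lcvvy
Hunk 4: at line 2 remove [hifj,wzyw,eqphl] add [ihlmi,iir] -> 5 lines: pbwd npql ihlmi iir lcvvy
Hunk 5: at line 1 remove [ihlmi] add [omj] -> 5 lines: pbwd npql omj iir lcvvy
Hunk 6: at line 1 remove [omj] add [zekwe] -> 5 lines: pbwd npql zekwe iir lcvvy
Hunk 7: at line 3 remove [iir] add [abpjz,ocb,qds] -> 7 lines: pbwd npql zekwe abpjz ocb qds lcvvy
Final line 5: ocb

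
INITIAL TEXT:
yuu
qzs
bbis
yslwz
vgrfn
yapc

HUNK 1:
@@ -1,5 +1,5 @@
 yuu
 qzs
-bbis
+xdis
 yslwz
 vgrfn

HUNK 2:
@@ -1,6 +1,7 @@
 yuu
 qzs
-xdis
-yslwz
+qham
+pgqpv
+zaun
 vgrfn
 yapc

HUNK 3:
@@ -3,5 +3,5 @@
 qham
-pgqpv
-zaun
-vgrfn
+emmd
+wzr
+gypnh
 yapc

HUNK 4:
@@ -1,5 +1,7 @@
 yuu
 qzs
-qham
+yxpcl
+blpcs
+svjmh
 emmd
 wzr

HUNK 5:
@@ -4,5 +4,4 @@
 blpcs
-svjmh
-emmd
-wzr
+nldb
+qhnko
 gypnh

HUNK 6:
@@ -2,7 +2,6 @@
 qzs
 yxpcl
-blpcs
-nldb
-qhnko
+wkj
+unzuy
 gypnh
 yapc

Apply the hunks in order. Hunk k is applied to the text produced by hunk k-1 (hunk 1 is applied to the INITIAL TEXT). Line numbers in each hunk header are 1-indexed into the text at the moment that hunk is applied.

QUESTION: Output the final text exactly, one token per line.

Answer: yuu
qzs
yxpcl
wkj
unzuy
gypnh
yapc

Derivation:
Hunk 1: at line 1 remove [bbis] add [xdis] -> 6 lines: yuu qzs xdis yslwz vgrfn yapc
Hunk 2: at line 1 remove [xdis,yslwz] add [qham,pgqpv,zaun] -> 7 lines: yuu qzs qham pgqpv zaun vgrfn yapc
Hunk 3: at line 3 remove [pgqpv,zaun,vgrfn] add [emmd,wzr,gypnh] -> 7 lines: yuu qzs qham emmd wzr gypnh yapc
Hunk 4: at line 1 remove [qham] add [yxpcl,blpcs,svjmh] -> 9 lines: yuu qzs yxpcl blpcs svjmh emmd wzr gypnh yapc
Hunk 5: at line 4 remove [svjmh,emmd,wzr] add [nldb,qhnko] -> 8 lines: yuu qzs yxpcl blpcs nldb qhnko gypnh yapc
Hunk 6: at line 2 remove [blpcs,nldb,qhnko] add [wkj,unzuy] -> 7 lines: yuu qzs yxpcl wkj unzuy gypnh yapc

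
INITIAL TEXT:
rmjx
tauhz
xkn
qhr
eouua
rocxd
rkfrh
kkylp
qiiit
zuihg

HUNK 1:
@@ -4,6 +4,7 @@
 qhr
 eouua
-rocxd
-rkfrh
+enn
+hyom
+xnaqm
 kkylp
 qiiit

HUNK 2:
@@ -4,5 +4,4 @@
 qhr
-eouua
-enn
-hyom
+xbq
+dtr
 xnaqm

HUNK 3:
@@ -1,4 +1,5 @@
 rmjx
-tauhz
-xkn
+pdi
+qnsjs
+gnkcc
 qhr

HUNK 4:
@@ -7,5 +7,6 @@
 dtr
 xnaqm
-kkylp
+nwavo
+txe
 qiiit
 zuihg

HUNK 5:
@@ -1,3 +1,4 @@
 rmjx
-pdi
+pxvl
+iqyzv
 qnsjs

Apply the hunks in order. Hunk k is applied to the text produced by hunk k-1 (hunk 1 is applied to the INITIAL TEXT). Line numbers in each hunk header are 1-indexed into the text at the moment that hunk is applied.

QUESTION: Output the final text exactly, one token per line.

Answer: rmjx
pxvl
iqyzv
qnsjs
gnkcc
qhr
xbq
dtr
xnaqm
nwavo
txe
qiiit
zuihg

Derivation:
Hunk 1: at line 4 remove [rocxd,rkfrh] add [enn,hyom,xnaqm] -> 11 lines: rmjx tauhz xkn qhr eouua enn hyom xnaqm kkylp qiiit zuihg
Hunk 2: at line 4 remove [eouua,enn,hyom] add [xbq,dtr] -> 10 lines: rmjx tauhz xkn qhr xbq dtr xnaqm kkylp qiiit zuihg
Hunk 3: at line 1 remove [tauhz,xkn] add [pdi,qnsjs,gnkcc] -> 11 lines: rmjx pdi qnsjs gnkcc qhr xbq dtr xnaqm kkylp qiiit zuihg
Hunk 4: at line 7 remove [kkylp] add [nwavo,txe] -> 12 lines: rmjx pdi qnsjs gnkcc qhr xbq dtr xnaqm nwavo txe qiiit zuihg
Hunk 5: at line 1 remove [pdi] add [pxvl,iqyzv] -> 13 lines: rmjx pxvl iqyzv qnsjs gnkcc qhr xbq dtr xnaqm nwavo txe qiiit zuihg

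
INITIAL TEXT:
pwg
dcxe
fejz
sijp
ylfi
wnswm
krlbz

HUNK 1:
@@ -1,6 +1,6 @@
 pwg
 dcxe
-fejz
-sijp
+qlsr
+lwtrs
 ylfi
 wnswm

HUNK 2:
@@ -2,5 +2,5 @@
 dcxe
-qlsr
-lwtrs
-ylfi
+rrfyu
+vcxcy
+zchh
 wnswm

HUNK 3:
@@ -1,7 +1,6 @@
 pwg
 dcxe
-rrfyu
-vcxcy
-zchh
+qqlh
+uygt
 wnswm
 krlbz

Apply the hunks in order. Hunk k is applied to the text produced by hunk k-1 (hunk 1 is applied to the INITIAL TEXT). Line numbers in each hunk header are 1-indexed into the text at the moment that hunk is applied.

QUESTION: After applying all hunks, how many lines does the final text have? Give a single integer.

Answer: 6

Derivation:
Hunk 1: at line 1 remove [fejz,sijp] add [qlsr,lwtrs] -> 7 lines: pwg dcxe qlsr lwtrs ylfi wnswm krlbz
Hunk 2: at line 2 remove [qlsr,lwtrs,ylfi] add [rrfyu,vcxcy,zchh] -> 7 lines: pwg dcxe rrfyu vcxcy zchh wnswm krlbz
Hunk 3: at line 1 remove [rrfyu,vcxcy,zchh] add [qqlh,uygt] -> 6 lines: pwg dcxe qqlh uygt wnswm krlbz
Final line count: 6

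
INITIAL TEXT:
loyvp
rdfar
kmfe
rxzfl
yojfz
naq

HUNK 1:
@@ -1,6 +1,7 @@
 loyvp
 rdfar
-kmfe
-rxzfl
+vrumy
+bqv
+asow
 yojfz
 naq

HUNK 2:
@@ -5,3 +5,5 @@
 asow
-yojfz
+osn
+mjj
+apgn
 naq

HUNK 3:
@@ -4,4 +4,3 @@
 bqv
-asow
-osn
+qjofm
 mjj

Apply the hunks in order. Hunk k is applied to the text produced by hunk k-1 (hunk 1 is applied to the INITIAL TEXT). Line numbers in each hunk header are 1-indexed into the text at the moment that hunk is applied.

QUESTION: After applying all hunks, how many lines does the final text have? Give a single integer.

Answer: 8

Derivation:
Hunk 1: at line 1 remove [kmfe,rxzfl] add [vrumy,bqv,asow] -> 7 lines: loyvp rdfar vrumy bqv asow yojfz naq
Hunk 2: at line 5 remove [yojfz] add [osn,mjj,apgn] -> 9 lines: loyvp rdfar vrumy bqv asow osn mjj apgn naq
Hunk 3: at line 4 remove [asow,osn] add [qjofm] -> 8 lines: loyvp rdfar vrumy bqv qjofm mjj apgn naq
Final line count: 8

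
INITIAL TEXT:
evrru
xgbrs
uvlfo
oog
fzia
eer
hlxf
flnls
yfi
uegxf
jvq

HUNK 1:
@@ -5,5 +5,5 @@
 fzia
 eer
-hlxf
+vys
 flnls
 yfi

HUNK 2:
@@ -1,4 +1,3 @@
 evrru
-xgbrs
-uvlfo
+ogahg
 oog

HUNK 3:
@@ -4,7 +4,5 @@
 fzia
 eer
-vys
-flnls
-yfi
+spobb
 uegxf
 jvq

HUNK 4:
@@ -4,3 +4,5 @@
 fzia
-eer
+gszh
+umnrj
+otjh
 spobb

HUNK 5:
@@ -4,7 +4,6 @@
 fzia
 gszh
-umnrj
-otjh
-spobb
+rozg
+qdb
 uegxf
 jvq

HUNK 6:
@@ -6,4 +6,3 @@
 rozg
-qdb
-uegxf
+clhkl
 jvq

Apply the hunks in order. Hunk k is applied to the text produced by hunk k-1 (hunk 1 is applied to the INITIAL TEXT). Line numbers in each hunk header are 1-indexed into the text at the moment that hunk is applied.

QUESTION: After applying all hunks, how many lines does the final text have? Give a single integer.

Answer: 8

Derivation:
Hunk 1: at line 5 remove [hlxf] add [vys] -> 11 lines: evrru xgbrs uvlfo oog fzia eer vys flnls yfi uegxf jvq
Hunk 2: at line 1 remove [xgbrs,uvlfo] add [ogahg] -> 10 lines: evrru ogahg oog fzia eer vys flnls yfi uegxf jvq
Hunk 3: at line 4 remove [vys,flnls,yfi] add [spobb] -> 8 lines: evrru ogahg oog fzia eer spobb uegxf jvq
Hunk 4: at line 4 remove [eer] add [gszh,umnrj,otjh] -> 10 lines: evrru ogahg oog fzia gszh umnrj otjh spobb uegxf jvq
Hunk 5: at line 4 remove [umnrj,otjh,spobb] add [rozg,qdb] -> 9 lines: evrru ogahg oog fzia gszh rozg qdb uegxf jvq
Hunk 6: at line 6 remove [qdb,uegxf] add [clhkl] -> 8 lines: evrru ogahg oog fzia gszh rozg clhkl jvq
Final line count: 8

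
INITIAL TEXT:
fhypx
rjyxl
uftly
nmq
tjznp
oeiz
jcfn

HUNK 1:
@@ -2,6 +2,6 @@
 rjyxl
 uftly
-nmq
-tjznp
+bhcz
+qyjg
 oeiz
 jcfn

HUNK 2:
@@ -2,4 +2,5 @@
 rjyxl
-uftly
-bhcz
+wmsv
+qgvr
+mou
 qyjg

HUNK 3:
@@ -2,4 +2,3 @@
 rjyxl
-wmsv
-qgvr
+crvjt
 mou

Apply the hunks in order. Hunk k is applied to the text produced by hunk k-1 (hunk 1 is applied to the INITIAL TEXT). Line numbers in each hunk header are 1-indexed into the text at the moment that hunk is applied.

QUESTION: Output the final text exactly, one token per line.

Answer: fhypx
rjyxl
crvjt
mou
qyjg
oeiz
jcfn

Derivation:
Hunk 1: at line 2 remove [nmq,tjznp] add [bhcz,qyjg] -> 7 lines: fhypx rjyxl uftly bhcz qyjg oeiz jcfn
Hunk 2: at line 2 remove [uftly,bhcz] add [wmsv,qgvr,mou] -> 8 lines: fhypx rjyxl wmsv qgvr mou qyjg oeiz jcfn
Hunk 3: at line 2 remove [wmsv,qgvr] add [crvjt] -> 7 lines: fhypx rjyxl crvjt mou qyjg oeiz jcfn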